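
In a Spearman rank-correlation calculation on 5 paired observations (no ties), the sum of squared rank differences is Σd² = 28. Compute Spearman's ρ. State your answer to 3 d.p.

ρ = 1 − 6Σd² / [n(n²−1)] = 1 − 6×28 / (5×24)
  = 1 − 168/120 = 1 − 1.4000 ≈ -0.400

-0.400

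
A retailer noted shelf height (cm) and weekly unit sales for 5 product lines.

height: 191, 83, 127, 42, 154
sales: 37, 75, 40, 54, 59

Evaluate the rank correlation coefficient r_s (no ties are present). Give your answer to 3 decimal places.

Rank height: 5, 2, 3, 1, 4
Rank sales: 1, 5, 2, 3, 4
d = rank(height) − rank(sales): 4, -3, 1, -2, 0; Σd² = 30
ρ = 1 − 6Σd² / [n(n²−1)] = 1 − 6×30 / (5×24) = 1 − 180/120 ≈ -0.500

-0.500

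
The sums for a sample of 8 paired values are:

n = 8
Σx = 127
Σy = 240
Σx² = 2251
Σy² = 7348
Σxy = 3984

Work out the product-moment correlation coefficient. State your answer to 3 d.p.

0.933

r = (nΣxy − ΣxΣy) / √[(nΣx² − (Σx)²)(nΣy² − (Σy)²)]
Numerator: 8×3984 − 127×240 = 1392
Denominator: √[(18008 − 16129)(58784 − 57600)] = √[1879 × 1184] = 1491.5549
r = 1392 / 1491.5549 ≈ 0.933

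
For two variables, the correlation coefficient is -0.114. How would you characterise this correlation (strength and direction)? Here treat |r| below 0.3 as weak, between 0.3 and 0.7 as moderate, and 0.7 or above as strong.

r = -0.114 < 0 so the relationship is negative.
|r| = 0.114, which falls in the weak range.

weak negative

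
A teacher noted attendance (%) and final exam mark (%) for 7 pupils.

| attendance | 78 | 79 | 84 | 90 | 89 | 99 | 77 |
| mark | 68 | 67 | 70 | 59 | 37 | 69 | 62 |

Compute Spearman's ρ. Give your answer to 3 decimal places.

Rank attendance: 2, 3, 4, 6, 5, 7, 1
Rank mark: 5, 4, 7, 2, 1, 6, 3
d = rank(attendance) − rank(mark): -3, -1, -3, 4, 4, 1, -2; Σd² = 56
ρ = 1 − 6Σd² / [n(n²−1)] = 1 − 6×56 / (7×48) = 1 − 336/336 ≈ 0.000

0.000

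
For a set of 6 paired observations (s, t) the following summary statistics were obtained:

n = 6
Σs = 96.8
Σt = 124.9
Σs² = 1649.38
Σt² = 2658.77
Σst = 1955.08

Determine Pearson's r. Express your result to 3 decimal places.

r = (nΣst − ΣsΣt) / √[(nΣs² − (Σs)²)(nΣt² − (Σt)²)]
Numerator: 6×1955.08 − 96.8×124.9 = -359.84
Denominator: √[(9896.28 − 9370.24)(15952.62 − 15600.01)] = √[526.04 × 352.61] = 430.6820
r = -359.84 / 430.6820 ≈ -0.836

-0.836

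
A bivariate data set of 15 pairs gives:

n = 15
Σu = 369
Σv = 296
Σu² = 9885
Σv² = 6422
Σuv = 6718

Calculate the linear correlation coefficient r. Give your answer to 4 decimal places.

r = (nΣuv − ΣuΣv) / √[(nΣu² − (Σu)²)(nΣv² − (Σv)²)]
Numerator: 15×6718 − 369×296 = -8454
Denominator: √[(148275 − 136161)(96330 − 87616)] = √[12114 × 8714] = 10274.3076
r = -8454 / 10274.3076 ≈ -0.8228

-0.8228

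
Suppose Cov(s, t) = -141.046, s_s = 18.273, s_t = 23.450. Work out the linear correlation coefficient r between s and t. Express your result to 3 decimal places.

r = Cov(s,t) / (s_s · s_t) = -141.046 / (18.273 × 23.450)
  = -141.046 / 428.5018 ≈ -0.329

-0.329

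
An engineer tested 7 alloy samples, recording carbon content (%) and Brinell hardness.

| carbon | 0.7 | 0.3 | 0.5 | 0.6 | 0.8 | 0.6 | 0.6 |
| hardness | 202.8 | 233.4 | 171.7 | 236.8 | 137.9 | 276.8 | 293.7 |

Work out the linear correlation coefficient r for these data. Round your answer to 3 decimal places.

-0.327

n = 7, Σx = 4.1, Σy = 1553.1, Σx² = 2.55, Σy² = 363052.87, Σxy = 892.53
nΣxy − ΣxΣy = 6247.71 − 6367.71 = -120
nΣx² − (Σx)² = 17.85 − 16.81 = 1.04; nΣy² − (Σy)² = 2541370.09 − 2412119.61 = 129250.48
r = -120 / √(1.04 × 129250.48) = -120 / 366.6340 ≈ -0.327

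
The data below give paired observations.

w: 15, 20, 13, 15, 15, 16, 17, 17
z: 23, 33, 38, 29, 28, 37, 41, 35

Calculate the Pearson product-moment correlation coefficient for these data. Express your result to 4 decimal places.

n = 8, Σw = 128, Σz = 264, Σw² = 2078, Σz² = 8962, Σwz = 4238
nΣwz − ΣwΣz = 33904 − 33792 = 112
nΣw² − (Σw)² = 16624 − 16384 = 240; nΣz² − (Σz)² = 71696 − 69696 = 2000
r = 112 / √(240 × 2000) = 112 / 692.8203 ≈ 0.1617

0.1617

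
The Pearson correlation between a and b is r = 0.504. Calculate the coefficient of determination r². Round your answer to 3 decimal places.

r² = (0.504)² = 0.254

0.254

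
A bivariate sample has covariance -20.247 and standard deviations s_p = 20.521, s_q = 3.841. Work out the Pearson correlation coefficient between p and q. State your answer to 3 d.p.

-0.257

r = Cov(p,q) / (s_p · s_q) = -20.247 / (20.521 × 3.841)
  = -20.247 / 78.8212 ≈ -0.257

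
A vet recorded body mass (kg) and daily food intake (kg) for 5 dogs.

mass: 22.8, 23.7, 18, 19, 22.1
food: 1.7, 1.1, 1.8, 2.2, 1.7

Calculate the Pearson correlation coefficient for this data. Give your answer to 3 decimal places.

-0.747

n = 5, Σx = 105.6, Σy = 8.5, Σx² = 2254.94, Σy² = 15.07, Σxy = 176.6
nΣxy − ΣxΣy = 883 − 897.6 = -14.6
nΣx² − (Σx)² = 11274.7 − 11151.36 = 123.34; nΣy² − (Σy)² = 75.35 − 72.25 = 3.1
r = -14.6 / √(123.34 × 3.1) = -14.6 / 19.5539 ≈ -0.747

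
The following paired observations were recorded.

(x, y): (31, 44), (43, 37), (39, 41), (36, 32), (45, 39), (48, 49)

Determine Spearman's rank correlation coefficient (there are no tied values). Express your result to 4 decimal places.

0.2571

Rank x: 1, 4, 3, 2, 5, 6
Rank y: 5, 2, 4, 1, 3, 6
d = rank(x) − rank(y): -4, 2, -1, 1, 2, 0; Σd² = 26
ρ = 1 − 6Σd² / [n(n²−1)] = 1 − 6×26 / (6×35) = 1 − 156/210 ≈ 0.2571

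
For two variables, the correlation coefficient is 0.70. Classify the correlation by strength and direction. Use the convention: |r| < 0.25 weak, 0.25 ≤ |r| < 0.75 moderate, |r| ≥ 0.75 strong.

r = 0.70 > 0 so the relationship is positive.
|r| = 0.70, which falls in the moderate range.

moderate positive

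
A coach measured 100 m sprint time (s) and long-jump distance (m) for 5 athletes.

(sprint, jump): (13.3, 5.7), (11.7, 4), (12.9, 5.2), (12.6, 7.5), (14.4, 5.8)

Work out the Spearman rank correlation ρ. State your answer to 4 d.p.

Rank sprint: 4, 1, 3, 2, 5
Rank jump: 3, 1, 2, 5, 4
d = rank(sprint) − rank(jump): 1, 0, 1, -3, 1; Σd² = 12
ρ = 1 − 6Σd² / [n(n²−1)] = 1 − 6×12 / (5×24) = 1 − 72/120 ≈ 0.4000

0.4000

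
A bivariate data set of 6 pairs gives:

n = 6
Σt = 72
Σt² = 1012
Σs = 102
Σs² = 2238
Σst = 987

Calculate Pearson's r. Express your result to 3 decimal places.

-0.868

r = (nΣst − ΣsΣt) / √[(nΣs² − (Σs)²)(nΣt² − (Σt)²)]
Numerator: 6×987 − 102×72 = -1422
Denominator: √[(13428 − 10404)(6072 − 5184)] = √[3024 × 888] = 1638.6922
r = -1422 / 1638.6922 ≈ -0.868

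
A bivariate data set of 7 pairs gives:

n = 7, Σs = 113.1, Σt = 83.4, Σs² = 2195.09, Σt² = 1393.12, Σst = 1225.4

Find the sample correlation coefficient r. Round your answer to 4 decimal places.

-0.3186

r = (nΣst − ΣsΣt) / √[(nΣs² − (Σs)²)(nΣt² − (Σt)²)]
Numerator: 7×1225.4 − 113.1×83.4 = -854.74
Denominator: √[(15365.63 − 12791.61)(9751.84 − 6955.56)] = √[2574.02 × 2796.28] = 2682.8494
r = -854.74 / 2682.8494 ≈ -0.3186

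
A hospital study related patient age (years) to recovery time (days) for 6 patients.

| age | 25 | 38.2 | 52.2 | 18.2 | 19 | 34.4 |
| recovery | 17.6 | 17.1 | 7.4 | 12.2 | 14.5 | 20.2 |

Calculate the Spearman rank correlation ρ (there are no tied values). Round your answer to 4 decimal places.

Rank age: 3, 5, 6, 1, 2, 4
Rank recovery: 5, 4, 1, 2, 3, 6
d = rank(age) − rank(recovery): -2, 1, 5, -1, -1, -2; Σd² = 36
ρ = 1 − 6Σd² / [n(n²−1)] = 1 − 6×36 / (6×35) = 1 − 216/210 ≈ -0.0286

-0.0286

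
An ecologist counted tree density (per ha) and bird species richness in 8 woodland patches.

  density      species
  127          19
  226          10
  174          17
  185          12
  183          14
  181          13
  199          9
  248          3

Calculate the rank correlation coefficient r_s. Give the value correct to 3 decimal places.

-0.952

Rank density: 1, 7, 2, 5, 4, 3, 6, 8
Rank species: 8, 3, 7, 4, 6, 5, 2, 1
d = rank(density) − rank(species): -7, 4, -5, 1, -2, -2, 4, 7; Σd² = 164
ρ = 1 − 6Σd² / [n(n²−1)] = 1 − 6×164 / (8×63) = 1 − 984/504 ≈ -0.952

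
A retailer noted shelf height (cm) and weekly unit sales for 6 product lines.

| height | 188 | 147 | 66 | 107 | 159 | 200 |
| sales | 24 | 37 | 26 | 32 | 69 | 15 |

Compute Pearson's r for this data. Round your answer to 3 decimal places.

-0.057

n = 6, Σx = 867, Σy = 203, Σx² = 138039, Σy² = 8631, Σxy = 29062
nΣxy − ΣxΣy = 174372 − 176001 = -1629
nΣx² − (Σx)² = 828234 − 751689 = 76545; nΣy² − (Σy)² = 51786 − 41209 = 10577
r = -1629 / √(76545 × 10577) = -1629 / 28453.7601 ≈ -0.057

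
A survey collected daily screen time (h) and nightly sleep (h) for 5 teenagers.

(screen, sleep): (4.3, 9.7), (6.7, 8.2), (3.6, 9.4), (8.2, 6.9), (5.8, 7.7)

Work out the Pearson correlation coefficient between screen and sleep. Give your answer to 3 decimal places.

-0.920

n = 5, Σx = 28.6, Σy = 41.9, Σx² = 177.22, Σy² = 356.59, Σxy = 231.73
nΣxy − ΣxΣy = 1158.65 − 1198.34 = -39.69
nΣx² − (Σx)² = 886.1 − 817.96 = 68.14; nΣy² − (Σy)² = 1782.95 − 1755.61 = 27.34
r = -39.69 / √(68.14 × 27.34) = -39.69 / 43.1619 ≈ -0.920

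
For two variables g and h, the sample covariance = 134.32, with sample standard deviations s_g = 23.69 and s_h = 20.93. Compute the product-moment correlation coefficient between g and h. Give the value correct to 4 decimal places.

0.2709

r = Cov(g,h) / (s_g · s_h) = 134.32 / (23.69 × 20.93)
  = 134.32 / 495.8317 ≈ 0.2709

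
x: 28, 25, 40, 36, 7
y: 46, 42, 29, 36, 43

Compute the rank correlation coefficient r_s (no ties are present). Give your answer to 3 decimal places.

Rank x: 3, 2, 5, 4, 1
Rank y: 5, 3, 1, 2, 4
d = rank(x) − rank(y): -2, -1, 4, 2, -3; Σd² = 34
ρ = 1 − 6Σd² / [n(n²−1)] = 1 − 6×34 / (5×24) = 1 − 204/120 ≈ -0.700

-0.700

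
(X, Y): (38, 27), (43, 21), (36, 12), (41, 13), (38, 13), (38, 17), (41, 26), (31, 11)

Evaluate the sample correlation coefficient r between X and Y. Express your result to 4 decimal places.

n = 8, ΣX = 306, ΣY = 140, ΣX² = 11800, ΣY² = 2738, ΣXY = 5441
nΣXY − ΣXΣY = 43528 − 42840 = 688
nΣX² − (ΣX)² = 94400 − 93636 = 764; nΣY² − (ΣY)² = 21904 − 19600 = 2304
r = 688 / √(764 × 2304) = 688 / 1326.7464 ≈ 0.5186

0.5186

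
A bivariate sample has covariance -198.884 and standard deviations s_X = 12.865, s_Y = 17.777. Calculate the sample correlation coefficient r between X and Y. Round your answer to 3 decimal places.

-0.870

r = Cov(X,Y) / (s_X · s_Y) = -198.884 / (12.865 × 17.777)
  = -198.884 / 228.7011 ≈ -0.870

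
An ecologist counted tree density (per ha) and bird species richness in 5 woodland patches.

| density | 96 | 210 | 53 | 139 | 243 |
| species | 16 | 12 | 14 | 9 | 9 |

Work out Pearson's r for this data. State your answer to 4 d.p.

n = 5, Σx = 741, Σy = 60, Σx² = 134495, Σy² = 758, Σxy = 8236
nΣxy − ΣxΣy = 41180 − 44460 = -3280
nΣx² − (Σx)² = 672475 − 549081 = 123394; nΣy² − (Σy)² = 3790 − 3600 = 190
r = -3280 / √(123394 × 190) = -3280 / 4841.9893 ≈ -0.6774

-0.6774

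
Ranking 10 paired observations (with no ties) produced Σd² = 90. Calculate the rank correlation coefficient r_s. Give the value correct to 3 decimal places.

ρ = 1 − 6Σd² / [n(n²−1)] = 1 − 6×90 / (10×99)
  = 1 − 540/990 = 1 − 0.5455 ≈ 0.455

0.455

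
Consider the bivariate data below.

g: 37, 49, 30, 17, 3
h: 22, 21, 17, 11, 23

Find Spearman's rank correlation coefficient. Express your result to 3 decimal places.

Rank g: 4, 5, 3, 2, 1
Rank h: 4, 3, 2, 1, 5
d = rank(g) − rank(h): 0, 2, 1, 1, -4; Σd² = 22
ρ = 1 − 6Σd² / [n(n²−1)] = 1 − 6×22 / (5×24) = 1 − 132/120 ≈ -0.100

-0.100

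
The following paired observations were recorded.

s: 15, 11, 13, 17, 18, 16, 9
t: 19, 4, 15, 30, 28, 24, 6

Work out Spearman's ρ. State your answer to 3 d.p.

0.929

Rank s: 4, 2, 3, 6, 7, 5, 1
Rank t: 4, 1, 3, 7, 6, 5, 2
d = rank(s) − rank(t): 0, 1, 0, -1, 1, 0, -1; Σd² = 4
ρ = 1 − 6Σd² / [n(n²−1)] = 1 − 6×4 / (7×48) = 1 − 24/336 ≈ 0.929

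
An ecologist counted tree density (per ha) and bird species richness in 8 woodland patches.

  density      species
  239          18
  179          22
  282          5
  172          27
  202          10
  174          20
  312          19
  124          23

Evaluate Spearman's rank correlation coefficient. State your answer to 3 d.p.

Rank density: 6, 4, 7, 2, 5, 3, 8, 1
Rank species: 3, 6, 1, 8, 2, 5, 4, 7
d = rank(density) − rank(species): 3, -2, 6, -6, 3, -2, 4, -6; Σd² = 150
ρ = 1 − 6Σd² / [n(n²−1)] = 1 − 6×150 / (8×63) = 1 − 900/504 ≈ -0.786

-0.786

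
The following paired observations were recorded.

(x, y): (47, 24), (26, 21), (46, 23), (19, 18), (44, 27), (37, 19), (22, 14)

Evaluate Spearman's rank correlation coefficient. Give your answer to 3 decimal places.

0.821

Rank x: 7, 3, 6, 1, 5, 4, 2
Rank y: 6, 4, 5, 2, 7, 3, 1
d = rank(x) − rank(y): 1, -1, 1, -1, -2, 1, 1; Σd² = 10
ρ = 1 − 6Σd² / [n(n²−1)] = 1 − 6×10 / (7×48) = 1 − 60/336 ≈ 0.821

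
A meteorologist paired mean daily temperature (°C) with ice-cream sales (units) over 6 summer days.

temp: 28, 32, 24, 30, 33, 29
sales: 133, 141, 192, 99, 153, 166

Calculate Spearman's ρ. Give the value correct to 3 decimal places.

Rank temp: 2, 5, 1, 4, 6, 3
Rank sales: 2, 3, 6, 1, 4, 5
d = rank(temp) − rank(sales): 0, 2, -5, 3, 2, -2; Σd² = 46
ρ = 1 − 6Σd² / [n(n²−1)] = 1 − 6×46 / (6×35) = 1 − 276/210 ≈ -0.314

-0.314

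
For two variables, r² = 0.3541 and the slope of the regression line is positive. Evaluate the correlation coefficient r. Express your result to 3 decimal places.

0.595

|r| = √0.3541 = 0.595
The association is positive, so r = 0.595.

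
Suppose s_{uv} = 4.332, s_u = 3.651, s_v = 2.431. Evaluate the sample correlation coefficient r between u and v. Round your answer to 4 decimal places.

r = Cov(u,v) / (s_u · s_v) = 4.332 / (3.651 × 2.431)
  = 4.332 / 8.8756 ≈ 0.4881

0.4881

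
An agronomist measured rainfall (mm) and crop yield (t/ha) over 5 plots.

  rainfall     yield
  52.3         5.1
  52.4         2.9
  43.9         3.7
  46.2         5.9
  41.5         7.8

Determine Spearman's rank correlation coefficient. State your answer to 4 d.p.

Rank rainfall: 4, 5, 2, 3, 1
Rank yield: 3, 1, 2, 4, 5
d = rank(rainfall) − rank(yield): 1, 4, 0, -1, -4; Σd² = 34
ρ = 1 − 6Σd² / [n(n²−1)] = 1 − 6×34 / (5×24) = 1 − 204/120 ≈ -0.7000

-0.7000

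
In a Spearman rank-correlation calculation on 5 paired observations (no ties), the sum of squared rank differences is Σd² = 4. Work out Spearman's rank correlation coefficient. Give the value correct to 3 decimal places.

ρ = 1 − 6Σd² / [n(n²−1)] = 1 − 6×4 / (5×24)
  = 1 − 24/120 = 1 − 0.2000 ≈ 0.800

0.800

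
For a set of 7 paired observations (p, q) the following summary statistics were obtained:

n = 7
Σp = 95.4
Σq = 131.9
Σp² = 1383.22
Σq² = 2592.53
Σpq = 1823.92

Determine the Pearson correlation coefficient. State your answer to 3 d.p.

r = (nΣpq − ΣpΣq) / √[(nΣp² − (Σp)²)(nΣq² − (Σq)²)]
Numerator: 7×1823.92 − 95.4×131.9 = 184.18
Denominator: √[(9682.54 − 9101.16)(18147.71 − 17397.61)] = √[581.38 × 750.1] = 660.3735
r = 184.18 / 660.3735 ≈ 0.279

0.279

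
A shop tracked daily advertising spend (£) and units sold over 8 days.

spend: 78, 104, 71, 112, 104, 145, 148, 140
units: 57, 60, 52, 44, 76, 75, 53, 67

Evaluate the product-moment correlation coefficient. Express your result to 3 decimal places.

n = 8, Σx = 902, Σy = 484, Σx² = 107830, Σy² = 30188, Σxy = 55309
nΣxy − ΣxΣy = 442472 − 436568 = 5904
nΣx² − (Σx)² = 862640 − 813604 = 49036; nΣy² − (Σy)² = 241504 − 234256 = 7248
r = 5904 / √(49036 × 7248) = 5904 / 18852.3985 ≈ 0.313

0.313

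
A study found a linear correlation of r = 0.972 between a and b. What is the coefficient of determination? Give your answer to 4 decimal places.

r² = (0.972)² = 0.9448

0.9448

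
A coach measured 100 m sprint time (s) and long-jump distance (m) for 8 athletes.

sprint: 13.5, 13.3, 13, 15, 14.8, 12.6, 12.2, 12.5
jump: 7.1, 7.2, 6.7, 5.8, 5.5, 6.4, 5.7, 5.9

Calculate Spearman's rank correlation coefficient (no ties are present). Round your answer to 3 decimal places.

0.000

Rank sprint: 6, 5, 4, 8, 7, 3, 1, 2
Rank jump: 7, 8, 6, 3, 1, 5, 2, 4
d = rank(sprint) − rank(jump): -1, -3, -2, 5, 6, -2, -1, -2; Σd² = 84
ρ = 1 − 6Σd² / [n(n²−1)] = 1 − 6×84 / (8×63) = 1 − 504/504 ≈ 0.000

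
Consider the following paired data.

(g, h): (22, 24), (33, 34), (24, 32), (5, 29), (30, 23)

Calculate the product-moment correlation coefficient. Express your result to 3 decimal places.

n = 5, Σg = 114, Σh = 142, Σg² = 3074, Σh² = 4126, Σgh = 3253
nΣgh − ΣgΣh = 16265 − 16188 = 77
nΣg² − (Σg)² = 15370 − 12996 = 2374; nΣh² − (Σh)² = 20630 − 20164 = 466
r = 77 / √(2374 × 466) = 77 / 1051.8004 ≈ 0.073

0.073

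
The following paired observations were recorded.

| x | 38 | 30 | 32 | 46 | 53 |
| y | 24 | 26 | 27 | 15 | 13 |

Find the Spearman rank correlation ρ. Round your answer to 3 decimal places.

-0.900

Rank x: 3, 1, 2, 4, 5
Rank y: 3, 4, 5, 2, 1
d = rank(x) − rank(y): 0, -3, -3, 2, 4; Σd² = 38
ρ = 1 − 6Σd² / [n(n²−1)] = 1 − 6×38 / (5×24) = 1 − 228/120 ≈ -0.900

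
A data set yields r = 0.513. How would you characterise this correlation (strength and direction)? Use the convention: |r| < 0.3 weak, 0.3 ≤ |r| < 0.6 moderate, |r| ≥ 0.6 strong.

r = 0.513 > 0 so the relationship is positive.
|r| = 0.513, which falls in the moderate range.

moderate positive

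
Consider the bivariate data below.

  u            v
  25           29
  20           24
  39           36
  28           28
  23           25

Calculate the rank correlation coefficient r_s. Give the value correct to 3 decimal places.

0.900

Rank u: 3, 1, 5, 4, 2
Rank v: 4, 1, 5, 3, 2
d = rank(u) − rank(v): -1, 0, 0, 1, 0; Σd² = 2
ρ = 1 − 6Σd² / [n(n²−1)] = 1 − 6×2 / (5×24) = 1 − 12/120 ≈ 0.900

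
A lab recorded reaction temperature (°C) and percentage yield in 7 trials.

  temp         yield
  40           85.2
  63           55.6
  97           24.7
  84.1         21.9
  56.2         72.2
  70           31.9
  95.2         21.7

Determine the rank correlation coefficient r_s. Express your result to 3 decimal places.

-0.893

Rank temp: 1, 3, 7, 5, 2, 4, 6
Rank yield: 7, 5, 3, 2, 6, 4, 1
d = rank(temp) − rank(yield): -6, -2, 4, 3, -4, 0, 5; Σd² = 106
ρ = 1 − 6Σd² / [n(n²−1)] = 1 − 6×106 / (7×48) = 1 − 636/336 ≈ -0.893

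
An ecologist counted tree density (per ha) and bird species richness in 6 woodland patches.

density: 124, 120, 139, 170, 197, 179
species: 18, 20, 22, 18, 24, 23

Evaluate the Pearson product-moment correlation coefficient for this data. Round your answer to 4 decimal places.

n = 6, Σx = 929, Σy = 125, Σx² = 148847, Σy² = 2637, Σxy = 19595
nΣxy − ΣxΣy = 117570 − 116125 = 1445
nΣx² − (Σx)² = 893082 − 863041 = 30041; nΣy² − (Σy)² = 15822 − 15625 = 197
r = 1445 / √(30041 × 197) = 1445 / 2432.7098 ≈ 0.5940

0.5940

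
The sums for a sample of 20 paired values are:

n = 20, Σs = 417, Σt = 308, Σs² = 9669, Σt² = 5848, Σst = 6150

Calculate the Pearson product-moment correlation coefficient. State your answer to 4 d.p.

-0.2619

r = (nΣst − ΣsΣt) / √[(nΣs² − (Σs)²)(nΣt² − (Σt)²)]
Numerator: 20×6150 − 417×308 = -5436
Denominator: √[(193380 − 173889)(116960 − 94864)] = √[19491 × 22096] = 20752.6658
r = -5436 / 20752.6658 ≈ -0.2619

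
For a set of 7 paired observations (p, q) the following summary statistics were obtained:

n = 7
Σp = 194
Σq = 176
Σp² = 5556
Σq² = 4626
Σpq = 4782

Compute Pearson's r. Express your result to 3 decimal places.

r = (nΣpq − ΣpΣq) / √[(nΣp² − (Σp)²)(nΣq² − (Σq)²)]
Numerator: 7×4782 − 194×176 = -670
Denominator: √[(38892 − 37636)(32382 − 30976)] = √[1256 × 1406] = 1328.8852
r = -670 / 1328.8852 ≈ -0.504

-0.504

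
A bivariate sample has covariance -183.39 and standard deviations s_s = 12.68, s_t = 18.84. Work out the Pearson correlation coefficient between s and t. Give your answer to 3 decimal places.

-0.768

r = Cov(s,t) / (s_s · s_t) = -183.39 / (12.68 × 18.84)
  = -183.39 / 238.8912 ≈ -0.768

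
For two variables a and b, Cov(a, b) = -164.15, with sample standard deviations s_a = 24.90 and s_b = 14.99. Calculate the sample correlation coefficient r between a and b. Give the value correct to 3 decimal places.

r = Cov(a,b) / (s_a · s_b) = -164.15 / (24.90 × 14.99)
  = -164.15 / 373.2510 ≈ -0.440

-0.440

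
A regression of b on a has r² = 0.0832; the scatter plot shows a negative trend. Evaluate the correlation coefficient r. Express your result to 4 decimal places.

|r| = √0.0832 = 0.2884
The association is negative, so r = −0.2884.

-0.2884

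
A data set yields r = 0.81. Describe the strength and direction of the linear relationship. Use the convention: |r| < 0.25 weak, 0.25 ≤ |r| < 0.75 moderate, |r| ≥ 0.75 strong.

r = 0.81 > 0 so the relationship is positive.
|r| = 0.81, which falls in the strong range.

strong positive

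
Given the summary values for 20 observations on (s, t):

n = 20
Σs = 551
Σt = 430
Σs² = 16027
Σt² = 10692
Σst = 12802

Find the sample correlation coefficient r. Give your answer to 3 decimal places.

r = (nΣst − ΣsΣt) / √[(nΣs² − (Σs)²)(nΣt² − (Σt)²)]
Numerator: 20×12802 − 551×430 = 19110
Denominator: √[(320540 − 303601)(213840 − 184900)] = √[16939 × 28940] = 22140.7918
r = 19110 / 22140.7918 ≈ 0.863

0.863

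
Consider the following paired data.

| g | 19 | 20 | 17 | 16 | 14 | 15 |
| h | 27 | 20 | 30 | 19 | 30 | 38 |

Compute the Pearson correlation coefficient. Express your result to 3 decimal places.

n = 6, Σg = 101, Σh = 164, Σg² = 1727, Σh² = 4734, Σgh = 2717
nΣgh − ΣgΣh = 16302 − 16564 = -262
nΣg² − (Σg)² = 10362 − 10201 = 161; nΣh² − (Σh)² = 28404 − 26896 = 1508
r = -262 / √(161 × 1508) = -262 / 492.7352 ≈ -0.532

-0.532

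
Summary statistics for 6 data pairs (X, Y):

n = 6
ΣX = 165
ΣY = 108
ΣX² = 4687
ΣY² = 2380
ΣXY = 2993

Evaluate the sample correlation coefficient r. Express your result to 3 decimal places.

0.090

r = (nΣXY − ΣXΣY) / √[(nΣX² − (ΣX)²)(nΣY² − (ΣY)²)]
Numerator: 6×2993 − 165×108 = 138
Denominator: √[(28122 − 27225)(14280 − 11664)] = √[897 × 2616] = 1531.8459
r = 138 / 1531.8459 ≈ 0.090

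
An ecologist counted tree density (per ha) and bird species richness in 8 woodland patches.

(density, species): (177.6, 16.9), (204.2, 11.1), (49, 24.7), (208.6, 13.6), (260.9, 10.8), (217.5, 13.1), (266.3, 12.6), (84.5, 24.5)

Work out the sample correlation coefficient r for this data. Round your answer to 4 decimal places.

-0.9512

n = 8, Σx = 1468.6, Σy = 127.3, Σx² = 312585.36, Σy² = 2251.13, Σxy = 20407.92
nΣxy − ΣxΣy = 163263.36 − 186952.78 = -23689.42
nΣx² − (Σx)² = 2500682.88 − 2156785.96 = 343896.92; nΣy² − (Σy)² = 18009.04 − 16205.29 = 1803.75
r = -23689.42 / √(343896.92 × 1803.75) = -23689.42 / 24905.9043 ≈ -0.9512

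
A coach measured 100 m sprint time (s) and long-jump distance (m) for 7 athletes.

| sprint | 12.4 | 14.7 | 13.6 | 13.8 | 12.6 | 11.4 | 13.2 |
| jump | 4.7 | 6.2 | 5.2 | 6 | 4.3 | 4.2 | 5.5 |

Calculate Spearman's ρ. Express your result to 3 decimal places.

Rank sprint: 2, 7, 5, 6, 3, 1, 4
Rank jump: 3, 7, 4, 6, 2, 1, 5
d = rank(sprint) − rank(jump): -1, 0, 1, 0, 1, 0, -1; Σd² = 4
ρ = 1 − 6Σd² / [n(n²−1)] = 1 − 6×4 / (7×48) = 1 − 24/336 ≈ 0.929

0.929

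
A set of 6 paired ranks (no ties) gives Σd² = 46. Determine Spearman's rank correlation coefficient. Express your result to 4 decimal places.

-0.3143

ρ = 1 − 6Σd² / [n(n²−1)] = 1 − 6×46 / (6×35)
  = 1 − 276/210 = 1 − 1.31429 ≈ -0.3143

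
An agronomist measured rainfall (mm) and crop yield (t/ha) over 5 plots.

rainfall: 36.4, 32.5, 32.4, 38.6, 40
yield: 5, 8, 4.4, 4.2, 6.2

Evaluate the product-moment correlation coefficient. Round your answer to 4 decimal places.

n = 5, Σx = 179.9, Σy = 27.8, Σx² = 6520.93, Σy² = 164.44, Σxy = 994.68
nΣxy − ΣxΣy = 4973.4 − 5001.22 = -27.82
nΣx² − (Σx)² = 32604.65 − 32364.01 = 240.64; nΣy² − (Σy)² = 822.2 − 772.84 = 49.36
r = -27.82 / √(240.64 × 49.36) = -27.82 / 108.9862 ≈ -0.2553

-0.2553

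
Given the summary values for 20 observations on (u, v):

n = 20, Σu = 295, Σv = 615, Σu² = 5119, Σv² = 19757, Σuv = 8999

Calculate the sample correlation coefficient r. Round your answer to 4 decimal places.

r = (nΣuv − ΣuΣv) / √[(nΣu² − (Σu)²)(nΣv² − (Σv)²)]
Numerator: 20×8999 − 295×615 = -1445
Denominator: √[(102380 − 87025)(395140 − 378225)] = √[15355 × 16915] = 16116.1355
r = -1445 / 16116.1355 ≈ -0.0897

-0.0897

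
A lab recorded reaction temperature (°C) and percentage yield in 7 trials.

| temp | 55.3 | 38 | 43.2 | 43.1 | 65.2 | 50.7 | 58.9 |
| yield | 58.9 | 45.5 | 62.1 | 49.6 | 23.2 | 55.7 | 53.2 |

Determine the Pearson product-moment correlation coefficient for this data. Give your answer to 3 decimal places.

-0.463

n = 7, Σx = 354.4, Σy = 348.2, Σx² = 18516.68, Σy² = 18327, Σxy = 17276.76
nΣxy − ΣxΣy = 120937.32 − 123402.08 = -2464.76
nΣx² − (Σx)² = 129616.76 − 125599.36 = 4017.4; nΣy² − (Σy)² = 128289 − 121243.24 = 7045.76
r = -2464.76 / √(4017.4 × 7045.76) = -2464.76 / 5320.3041 ≈ -0.463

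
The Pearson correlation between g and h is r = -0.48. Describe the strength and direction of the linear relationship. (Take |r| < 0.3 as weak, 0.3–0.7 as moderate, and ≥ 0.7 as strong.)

r = -0.48 < 0 so the relationship is negative.
|r| = 0.48, which falls in the moderate range.

moderate negative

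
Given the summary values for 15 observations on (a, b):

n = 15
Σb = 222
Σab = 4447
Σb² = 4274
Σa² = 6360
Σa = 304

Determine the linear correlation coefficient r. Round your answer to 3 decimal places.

r = (nΣab − ΣaΣb) / √[(nΣa² − (Σa)²)(nΣb² − (Σb)²)]
Numerator: 15×4447 − 304×222 = -783
Denominator: √[(95400 − 92416)(64110 − 49284)] = √[2984 × 14826] = 6651.3746
r = -783 / 6651.3746 ≈ -0.118

-0.118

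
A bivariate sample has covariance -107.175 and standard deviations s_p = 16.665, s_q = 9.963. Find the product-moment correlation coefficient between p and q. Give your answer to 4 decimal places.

r = Cov(p,q) / (s_p · s_q) = -107.175 / (16.665 × 9.963)
  = -107.175 / 166.0334 ≈ -0.6455

-0.6455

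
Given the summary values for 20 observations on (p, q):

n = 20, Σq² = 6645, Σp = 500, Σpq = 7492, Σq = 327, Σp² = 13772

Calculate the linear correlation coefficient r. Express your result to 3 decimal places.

-0.531

r = (nΣpq − ΣpΣq) / √[(nΣp² − (Σp)²)(nΣq² − (Σq)²)]
Numerator: 20×7492 − 500×327 = -13660
Denominator: √[(275440 − 250000)(132900 − 106929)] = √[25440 × 25971] = 25704.1289
r = -13660 / 25704.1289 ≈ -0.531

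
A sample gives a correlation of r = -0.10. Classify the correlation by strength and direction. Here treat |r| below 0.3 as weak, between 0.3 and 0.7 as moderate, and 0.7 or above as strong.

r = -0.10 < 0 so the relationship is negative.
|r| = 0.10, which falls in the weak range.

weak negative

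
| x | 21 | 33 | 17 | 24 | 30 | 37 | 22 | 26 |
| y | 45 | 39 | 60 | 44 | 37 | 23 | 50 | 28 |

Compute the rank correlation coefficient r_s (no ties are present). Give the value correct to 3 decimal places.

Rank x: 2, 7, 1, 4, 6, 8, 3, 5
Rank y: 6, 4, 8, 5, 3, 1, 7, 2
d = rank(x) − rank(y): -4, 3, -7, -1, 3, 7, -4, 3; Σd² = 158
ρ = 1 − 6Σd² / [n(n²−1)] = 1 − 6×158 / (8×63) = 1 − 948/504 ≈ -0.881

-0.881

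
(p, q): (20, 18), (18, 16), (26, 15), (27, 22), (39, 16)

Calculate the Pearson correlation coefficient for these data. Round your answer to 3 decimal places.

n = 5, Σp = 130, Σq = 87, Σp² = 3650, Σq² = 1545, Σpq = 2256
nΣpq − ΣpΣq = 11280 − 11310 = -30
nΣp² − (Σp)² = 18250 − 16900 = 1350; nΣq² − (Σq)² = 7725 − 7569 = 156
r = -30 / √(1350 × 156) = -30 / 458.9118 ≈ -0.065

-0.065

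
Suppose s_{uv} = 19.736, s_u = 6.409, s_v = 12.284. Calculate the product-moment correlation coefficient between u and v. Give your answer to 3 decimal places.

0.251

r = Cov(u,v) / (s_u · s_v) = 19.736 / (6.409 × 12.284)
  = 19.736 / 78.7282 ≈ 0.251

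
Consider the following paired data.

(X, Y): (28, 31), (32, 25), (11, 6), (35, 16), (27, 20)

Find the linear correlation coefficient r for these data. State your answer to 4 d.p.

n = 5, ΣX = 133, ΣY = 98, ΣX² = 3883, ΣY² = 2278, ΣXY = 2834
nΣXY − ΣXΣY = 14170 − 13034 = 1136
nΣX² − (ΣX)² = 19415 − 17689 = 1726; nΣY² − (ΣY)² = 11390 − 9604 = 1786
r = 1136 / √(1726 × 1786) = 1136 / 1755.7437 ≈ 0.6470

0.6470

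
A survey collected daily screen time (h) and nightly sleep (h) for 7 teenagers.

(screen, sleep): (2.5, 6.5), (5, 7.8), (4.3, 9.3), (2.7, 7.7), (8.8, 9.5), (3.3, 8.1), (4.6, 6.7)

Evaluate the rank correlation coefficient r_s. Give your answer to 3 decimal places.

Rank screen: 1, 6, 4, 2, 7, 3, 5
Rank sleep: 1, 4, 6, 3, 7, 5, 2
d = rank(screen) − rank(sleep): 0, 2, -2, -1, 0, -2, 3; Σd² = 22
ρ = 1 − 6Σd² / [n(n²−1)] = 1 − 6×22 / (7×48) = 1 − 132/336 ≈ 0.607

0.607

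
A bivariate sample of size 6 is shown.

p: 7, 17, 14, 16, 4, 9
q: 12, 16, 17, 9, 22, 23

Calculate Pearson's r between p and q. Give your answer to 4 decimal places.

-0.5032

n = 6, Σp = 67, Σq = 99, Σp² = 887, Σq² = 1783, Σpq = 1033
nΣpq − ΣpΣq = 6198 − 6633 = -435
nΣp² − (Σp)² = 5322 − 4489 = 833; nΣq² − (Σq)² = 10698 − 9801 = 897
r = -435 / √(833 × 897) = -435 / 864.4079 ≈ -0.5032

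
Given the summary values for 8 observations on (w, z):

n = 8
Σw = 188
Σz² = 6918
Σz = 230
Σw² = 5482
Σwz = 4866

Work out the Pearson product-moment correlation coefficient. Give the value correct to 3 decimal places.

-0.945

r = (nΣwz − ΣwΣz) / √[(nΣw² − (Σw)²)(nΣz² − (Σz)²)]
Numerator: 8×4866 − 188×230 = -4312
Denominator: √[(43856 − 35344)(55344 − 52900)] = √[8512 × 2444] = 4561.0665
r = -4312 / 4561.0665 ≈ -0.945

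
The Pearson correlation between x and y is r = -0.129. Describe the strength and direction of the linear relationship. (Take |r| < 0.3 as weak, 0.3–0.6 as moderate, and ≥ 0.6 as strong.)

r = -0.129 < 0 so the relationship is negative.
|r| = 0.129, which falls in the weak range.

weak negative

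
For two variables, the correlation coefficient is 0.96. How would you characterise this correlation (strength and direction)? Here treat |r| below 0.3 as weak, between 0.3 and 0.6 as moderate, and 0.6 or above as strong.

strong positive

r = 0.96 > 0 so the relationship is positive.
|r| = 0.96, which falls in the strong range.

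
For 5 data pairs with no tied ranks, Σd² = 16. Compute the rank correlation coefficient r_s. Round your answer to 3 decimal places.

ρ = 1 − 6Σd² / [n(n²−1)] = 1 − 6×16 / (5×24)
  = 1 − 96/120 = 1 − 0.8000 ≈ 0.200

0.200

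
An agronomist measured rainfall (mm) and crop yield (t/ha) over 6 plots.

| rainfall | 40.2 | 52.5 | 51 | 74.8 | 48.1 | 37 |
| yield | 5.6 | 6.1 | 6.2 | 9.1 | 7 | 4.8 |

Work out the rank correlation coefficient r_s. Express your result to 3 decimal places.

0.771

Rank rainfall: 2, 5, 4, 6, 3, 1
Rank yield: 2, 3, 4, 6, 5, 1
d = rank(rainfall) − rank(yield): 0, 2, 0, 0, -2, 0; Σd² = 8
ρ = 1 − 6Σd² / [n(n²−1)] = 1 − 6×8 / (6×35) = 1 − 48/210 ≈ 0.771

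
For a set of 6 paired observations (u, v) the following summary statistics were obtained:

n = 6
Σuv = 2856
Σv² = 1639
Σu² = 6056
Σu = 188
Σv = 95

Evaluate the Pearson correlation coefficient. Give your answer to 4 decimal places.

r = (nΣuv − ΣuΣv) / √[(nΣu² − (Σu)²)(nΣv² − (Σv)²)]
Numerator: 6×2856 − 188×95 = -724
Denominator: √[(36336 − 35344)(9834 − 9025)] = √[992 × 809] = 895.8393
r = -724 / 895.8393 ≈ -0.8082

-0.8082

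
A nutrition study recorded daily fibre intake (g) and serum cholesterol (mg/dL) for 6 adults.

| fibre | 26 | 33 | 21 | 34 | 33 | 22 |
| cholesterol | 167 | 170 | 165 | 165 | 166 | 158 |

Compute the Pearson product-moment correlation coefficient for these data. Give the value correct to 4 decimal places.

n = 6, Σx = 169, Σy = 991, Σx² = 4935, Σy² = 163759, Σxy = 27981
nΣxy − ΣxΣy = 167886 − 167479 = 407
nΣx² − (Σx)² = 29610 − 28561 = 1049; nΣy² − (Σy)² = 982554 − 982081 = 473
r = 407 / √(1049 × 473) = 407 / 704.3983 ≈ 0.5778

0.5778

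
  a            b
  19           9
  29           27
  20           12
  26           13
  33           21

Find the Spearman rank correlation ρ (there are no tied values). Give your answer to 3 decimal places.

Rank a: 1, 4, 2, 3, 5
Rank b: 1, 5, 2, 3, 4
d = rank(a) − rank(b): 0, -1, 0, 0, 1; Σd² = 2
ρ = 1 − 6Σd² / [n(n²−1)] = 1 − 6×2 / (5×24) = 1 − 12/120 ≈ 0.900

0.900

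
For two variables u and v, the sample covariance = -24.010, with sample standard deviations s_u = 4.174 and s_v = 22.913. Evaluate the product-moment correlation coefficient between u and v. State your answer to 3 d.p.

r = Cov(u,v) / (s_u · s_v) = -24.010 / (4.174 × 22.913)
  = -24.010 / 95.6389 ≈ -0.251

-0.251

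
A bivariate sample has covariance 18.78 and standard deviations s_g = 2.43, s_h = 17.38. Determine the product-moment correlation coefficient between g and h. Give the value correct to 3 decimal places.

r = Cov(g,h) / (s_g · s_h) = 18.78 / (2.43 × 17.38)
  = 18.78 / 42.2334 ≈ 0.445

0.445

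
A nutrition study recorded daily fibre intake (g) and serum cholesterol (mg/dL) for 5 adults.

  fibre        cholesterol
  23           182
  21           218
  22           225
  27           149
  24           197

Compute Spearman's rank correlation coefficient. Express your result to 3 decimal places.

-0.800

Rank fibre: 3, 1, 2, 5, 4
Rank cholesterol: 2, 4, 5, 1, 3
d = rank(fibre) − rank(cholesterol): 1, -3, -3, 4, 1; Σd² = 36
ρ = 1 − 6Σd² / [n(n²−1)] = 1 − 6×36 / (5×24) = 1 − 216/120 ≈ -0.800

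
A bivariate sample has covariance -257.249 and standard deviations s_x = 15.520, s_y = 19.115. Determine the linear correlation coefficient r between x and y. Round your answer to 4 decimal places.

-0.8671

r = Cov(x,y) / (s_x · s_y) = -257.249 / (15.520 × 19.115)
  = -257.249 / 296.6648 ≈ -0.8671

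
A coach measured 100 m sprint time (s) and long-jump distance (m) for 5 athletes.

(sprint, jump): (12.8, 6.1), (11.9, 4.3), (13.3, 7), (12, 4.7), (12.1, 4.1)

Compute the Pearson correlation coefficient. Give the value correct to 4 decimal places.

0.9711

n = 5, Σx = 62.1, Σy = 26.2, Σx² = 772.75, Σy² = 143.6, Σxy = 328.36
nΣxy − ΣxΣy = 1641.8 − 1627.02 = 14.78
nΣx² − (Σx)² = 3863.75 − 3856.41 = 7.34; nΣy² − (Σy)² = 718 − 686.44 = 31.56
r = 14.78 / √(7.34 × 31.56) = 14.78 / 15.2201 ≈ 0.9711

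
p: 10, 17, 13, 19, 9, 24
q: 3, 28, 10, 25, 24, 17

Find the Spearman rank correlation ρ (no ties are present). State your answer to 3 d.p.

0.314

Rank p: 2, 4, 3, 5, 1, 6
Rank q: 1, 6, 2, 5, 4, 3
d = rank(p) − rank(q): 1, -2, 1, 0, -3, 3; Σd² = 24
ρ = 1 − 6Σd² / [n(n²−1)] = 1 − 6×24 / (6×35) = 1 − 144/210 ≈ 0.314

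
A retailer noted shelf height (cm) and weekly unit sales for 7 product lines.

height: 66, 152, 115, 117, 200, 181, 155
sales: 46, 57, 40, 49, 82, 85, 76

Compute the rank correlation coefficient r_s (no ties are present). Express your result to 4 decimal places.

0.9286

Rank height: 1, 4, 2, 3, 7, 6, 5
Rank sales: 2, 4, 1, 3, 6, 7, 5
d = rank(height) − rank(sales): -1, 0, 1, 0, 1, -1, 0; Σd² = 4
ρ = 1 − 6Σd² / [n(n²−1)] = 1 − 6×4 / (7×48) = 1 − 24/336 ≈ 0.9286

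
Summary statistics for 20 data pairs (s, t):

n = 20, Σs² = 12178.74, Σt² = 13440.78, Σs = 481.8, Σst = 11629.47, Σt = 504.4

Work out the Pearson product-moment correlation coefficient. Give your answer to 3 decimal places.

r = (nΣst − ΣsΣt) / √[(nΣs² − (Σs)²)(nΣt² − (Σt)²)]
Numerator: 20×11629.47 − 481.8×504.4 = -10430.52
Denominator: √[(243574.8 − 232131.24)(268815.6 − 254419.36)] = √[11443.56 × 14396.24] = 12835.2731
r = -10430.52 / 12835.2731 ≈ -0.813

-0.813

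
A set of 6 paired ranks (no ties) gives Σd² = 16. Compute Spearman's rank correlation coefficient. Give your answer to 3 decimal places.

0.543

ρ = 1 − 6Σd² / [n(n²−1)] = 1 − 6×16 / (6×35)
  = 1 − 96/210 = 1 − 0.4571 ≈ 0.543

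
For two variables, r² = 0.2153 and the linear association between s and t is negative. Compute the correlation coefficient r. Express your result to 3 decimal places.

|r| = √0.2153 = 0.464
The association is negative, so r = −0.464.

-0.464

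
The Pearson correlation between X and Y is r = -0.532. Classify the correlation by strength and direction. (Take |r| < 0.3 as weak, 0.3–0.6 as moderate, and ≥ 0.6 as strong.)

r = -0.532 < 0 so the relationship is negative.
|r| = 0.532, which falls in the moderate range.

moderate negative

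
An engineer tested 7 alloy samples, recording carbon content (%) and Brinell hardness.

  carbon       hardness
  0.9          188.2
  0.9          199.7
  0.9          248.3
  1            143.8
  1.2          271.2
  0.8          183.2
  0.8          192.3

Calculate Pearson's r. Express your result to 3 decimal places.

n = 7, Σx = 6.5, Σy = 1426.7, Σx² = 6.15, Σy² = 301721.63, Σxy = 1342.22
nΣxy − ΣxΣy = 9395.54 − 9273.55 = 121.99
nΣx² − (Σx)² = 43.05 − 42.25 = 0.8; nΣy² − (Σy)² = 2112051.41 − 2035472.89 = 76578.52
r = 121.99 / √(0.8 × 76578.52) = 121.99 / 247.5133 ≈ 0.493

0.493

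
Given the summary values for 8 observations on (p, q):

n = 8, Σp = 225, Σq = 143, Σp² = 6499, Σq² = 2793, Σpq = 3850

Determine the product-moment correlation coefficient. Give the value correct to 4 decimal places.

r = (nΣpq − ΣpΣq) / √[(nΣp² − (Σp)²)(nΣq² − (Σq)²)]
Numerator: 8×3850 − 225×143 = -1375
Denominator: √[(51992 − 50625)(22344 − 20449)] = √[1367 × 1895] = 1609.4922
r = -1375 / 1609.4922 ≈ -0.8543

-0.8543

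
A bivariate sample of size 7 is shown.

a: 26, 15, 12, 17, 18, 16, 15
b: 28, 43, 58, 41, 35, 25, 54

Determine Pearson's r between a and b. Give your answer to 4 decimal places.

n = 7, Σa = 119, Σb = 284, Σa² = 2139, Σb² = 12444, Σab = 4606
nΣab − ΣaΣb = 32242 − 33796 = -1554
nΣa² − (Σa)² = 14973 − 14161 = 812; nΣb² − (Σb)² = 87108 − 80656 = 6452
r = -1554 / √(812 × 6452) = -1554 / 2288.8914 ≈ -0.6789

-0.6789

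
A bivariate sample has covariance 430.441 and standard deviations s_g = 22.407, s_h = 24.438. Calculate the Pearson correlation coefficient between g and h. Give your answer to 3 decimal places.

0.786

r = Cov(g,h) / (s_g · s_h) = 430.441 / (22.407 × 24.438)
  = 430.441 / 547.5823 ≈ 0.786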